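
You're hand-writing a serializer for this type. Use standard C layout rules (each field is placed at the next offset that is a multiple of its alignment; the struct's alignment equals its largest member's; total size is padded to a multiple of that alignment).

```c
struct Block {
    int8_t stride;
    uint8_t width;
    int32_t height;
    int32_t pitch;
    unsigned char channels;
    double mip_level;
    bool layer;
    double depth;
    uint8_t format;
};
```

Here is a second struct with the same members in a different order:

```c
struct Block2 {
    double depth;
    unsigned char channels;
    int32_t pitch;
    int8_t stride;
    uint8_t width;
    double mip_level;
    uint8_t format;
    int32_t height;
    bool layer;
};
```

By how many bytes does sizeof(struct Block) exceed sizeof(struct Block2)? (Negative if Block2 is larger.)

@0: stride [1B, align 1] → 1
@1: width [1B, align 1] → 2
+2 pad (align 4)
@4: height [4B, align 4] → 8
@8: pitch [4B, align 4] → 12
@12: channels [1B, align 1] → 13
+3 pad (align 8)
@16: mip_level [8B, align 8] → 24
@24: layer [1B, align 1] → 25
+7 pad (align 8)
@32: depth [8B, align 8] → 40
@40: format [1B, align 1] → 41
+7 tail pad (align 8)
size 48, align 8
— Block2 —
@0: depth [8B, align 8] → 8
@8: channels [1B, align 1] → 9
+3 pad (align 4)
@12: pitch [4B, align 4] → 16
@16: stride [1B, align 1] → 17
@17: width [1B, align 1] → 18
+6 pad (align 8)
@24: mip_level [8B, align 8] → 32
@32: format [1B, align 1] → 33
+3 pad (align 4)
@36: height [4B, align 4] → 40
@40: layer [1B, align 1] → 41
+7 tail pad (align 8)
size 48, align 8
48 − 48 = 0

0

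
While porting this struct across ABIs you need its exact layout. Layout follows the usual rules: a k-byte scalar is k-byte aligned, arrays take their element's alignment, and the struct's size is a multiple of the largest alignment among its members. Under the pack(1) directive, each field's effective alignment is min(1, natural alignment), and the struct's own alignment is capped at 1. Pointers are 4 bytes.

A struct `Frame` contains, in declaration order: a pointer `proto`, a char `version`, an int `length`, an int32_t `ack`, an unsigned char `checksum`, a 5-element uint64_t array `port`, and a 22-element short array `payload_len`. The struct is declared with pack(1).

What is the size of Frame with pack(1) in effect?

@0: proto [4B, align 1] → 4
@4: version [1B, align 1] → 5
@5: length [4B, align 1] → 9
@9: ack [4B, align 1] → 13
@13: checksum [1B, align 1] → 14
@14: port [40B, align 1] → 54
@54: payload_len [44B, align 1] → 98
size 98, align 1

98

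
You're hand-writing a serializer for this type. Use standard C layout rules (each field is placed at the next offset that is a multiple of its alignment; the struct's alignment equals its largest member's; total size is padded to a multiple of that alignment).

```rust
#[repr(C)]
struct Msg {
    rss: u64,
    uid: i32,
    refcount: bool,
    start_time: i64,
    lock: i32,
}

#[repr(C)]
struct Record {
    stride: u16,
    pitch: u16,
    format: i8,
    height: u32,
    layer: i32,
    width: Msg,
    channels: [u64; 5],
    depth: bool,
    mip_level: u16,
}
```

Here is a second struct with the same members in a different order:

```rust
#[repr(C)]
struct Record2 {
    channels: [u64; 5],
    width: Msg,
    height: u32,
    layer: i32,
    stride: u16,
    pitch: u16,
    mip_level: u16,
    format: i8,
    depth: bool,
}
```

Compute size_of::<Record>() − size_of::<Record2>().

Msg: 0..8  rss  (8B, 8-aligned); 8..12  uid  (4B, 4-aligned); 12..13  refcount  (1B, 1-aligned); 13..16  -- padding (3B); 16..24  start_time  (8B, 8-aligned); 24..28  lock  (4B, 4-aligned); 28..32  -- tail padding (4B); sizeof = 32, alignof = 8
0..2  stride  (2B, 2-aligned)
2..4  pitch  (2B, 2-aligned)
4..5  format  (1B, 1-aligned)
5..8  -- padding (3B)
8..12  height  (4B, 4-aligned)
12..16  layer  (4B, 4-aligned)
16..48  width  (32B, 8-aligned)
48..88  channels  (40B, 8-aligned)
88..89  depth  (1B, 1-aligned)
89..90  -- padding (1B)
90..92  mip_level  (2B, 2-aligned)
92..96  -- tail padding (4B)
sizeof = 96, alignof = 8
— Record2 —
0..40  channels  (40B, 8-aligned)
40..72  width  (32B, 8-aligned)
72..76  height  (4B, 4-aligned)
76..80  layer  (4B, 4-aligned)
80..82  stride  (2B, 2-aligned)
82..84  pitch  (2B, 2-aligned)
84..86  mip_level  (2B, 2-aligned)
86..87  format  (1B, 1-aligned)
87..88  depth  (1B, 1-aligned)
sizeof = 88, alignof = 8
96 − 88 = 8

8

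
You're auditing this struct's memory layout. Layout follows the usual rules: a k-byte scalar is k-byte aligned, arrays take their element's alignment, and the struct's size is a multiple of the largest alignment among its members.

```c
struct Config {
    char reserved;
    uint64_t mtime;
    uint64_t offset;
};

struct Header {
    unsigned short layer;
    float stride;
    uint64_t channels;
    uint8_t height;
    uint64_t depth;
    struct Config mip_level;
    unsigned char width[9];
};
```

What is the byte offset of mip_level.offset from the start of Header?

48

Config: @0: reserved [1B, align 1] → 1; +7 pad (align 8); @8: mtime [8B, align 8] → 16; @16: offset [8B, align 8] → 24; size 24, align 8
@0: layer [2B, align 2] → 2
+2 pad (align 4)
@4: stride [4B, align 4] → 8
@8: channels [8B, align 8] → 16
@16: height [1B, align 1] → 17
+7 pad (align 8)
@24: depth [8B, align 8] → 32
@32: mip_level [24B, align 8] → 56
within Config: offset at 16
32 + 16 = 48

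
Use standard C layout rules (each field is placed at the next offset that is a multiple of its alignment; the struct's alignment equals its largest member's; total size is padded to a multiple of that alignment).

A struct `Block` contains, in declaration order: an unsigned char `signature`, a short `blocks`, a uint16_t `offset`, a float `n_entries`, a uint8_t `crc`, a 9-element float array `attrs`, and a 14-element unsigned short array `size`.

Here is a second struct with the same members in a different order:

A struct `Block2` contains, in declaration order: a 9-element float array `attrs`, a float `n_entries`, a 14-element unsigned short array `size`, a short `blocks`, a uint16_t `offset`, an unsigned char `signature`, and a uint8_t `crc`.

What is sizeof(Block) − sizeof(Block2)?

0..1  signature  (1B, 1-aligned)
1..2  -- padding (1B)
2..4  blocks  (2B, 2-aligned)
4..6  offset  (2B, 2-aligned)
6..8  -- padding (2B)
8..12  n_entries  (4B, 4-aligned)
12..13  crc  (1B, 1-aligned)
13..16  -- padding (3B)
16..52  attrs  (36B, 4-aligned)
52..80  size  (28B, 2-aligned)
sizeof = 80, alignof = 4
— Block2 —
0..36  attrs  (36B, 4-aligned)
36..40  n_entries  (4B, 4-aligned)
40..68  size  (28B, 2-aligned)
68..70  blocks  (2B, 2-aligned)
70..72  offset  (2B, 2-aligned)
72..73  signature  (1B, 1-aligned)
73..74  crc  (1B, 1-aligned)
74..76  -- tail padding (2B)
sizeof = 76, alignof = 4
80 − 76 = 4

4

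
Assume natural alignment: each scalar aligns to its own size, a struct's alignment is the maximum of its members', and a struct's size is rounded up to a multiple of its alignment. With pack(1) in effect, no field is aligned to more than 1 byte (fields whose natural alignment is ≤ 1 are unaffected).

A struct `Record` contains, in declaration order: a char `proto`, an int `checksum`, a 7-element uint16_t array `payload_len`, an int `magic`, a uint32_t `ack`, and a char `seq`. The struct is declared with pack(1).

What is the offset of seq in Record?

27

proto at 0 (size 1, align 1) → ends 1
checksum at 1 (size 4, align 1) → ends 5
payload_len at 5 (size 14, align 1) → ends 19
magic at 19 (size 4, align 1) → ends 23
ack at 23 (size 4, align 1) → ends 27
seq at 27 (size 1, align 1) → ends 28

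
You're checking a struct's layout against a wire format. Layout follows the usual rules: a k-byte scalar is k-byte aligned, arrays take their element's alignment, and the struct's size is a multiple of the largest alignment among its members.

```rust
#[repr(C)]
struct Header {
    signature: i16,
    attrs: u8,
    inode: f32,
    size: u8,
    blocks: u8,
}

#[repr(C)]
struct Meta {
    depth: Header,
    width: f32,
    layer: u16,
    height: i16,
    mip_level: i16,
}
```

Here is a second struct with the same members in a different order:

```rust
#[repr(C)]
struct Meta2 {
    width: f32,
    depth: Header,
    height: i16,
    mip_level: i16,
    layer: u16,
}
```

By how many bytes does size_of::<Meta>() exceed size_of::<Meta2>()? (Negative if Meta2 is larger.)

0

Header: signature at 0 (size 2, align 2) → ends 2; attrs at 2 (size 1, align 1) → ends 3; pad 1 to align 4 for inode; inode at 4 (size 4, align 4) → ends 8; size at 8 (size 1, align 1) → ends 9; blocks at 9 (size 1, align 1) → ends 10; tail pad 2 to reach multiple of 4; total 12 bytes, alignment 4
depth at 0 (size 12, align 4) → ends 12
width at 12 (size 4, align 4) → ends 16
layer at 16 (size 2, align 2) → ends 18
height at 18 (size 2, align 2) → ends 20
mip_level at 20 (size 2, align 2) → ends 22
tail pad 2 to reach multiple of 4
total 24 bytes, alignment 4
— Meta2 —
width at 0 (size 4, align 4) → ends 4
depth at 4 (size 12, align 4) → ends 16
height at 16 (size 2, align 2) → ends 18
mip_level at 18 (size 2, align 2) → ends 20
layer at 20 (size 2, align 2) → ends 22
tail pad 2 to reach multiple of 4
total 24 bytes, alignment 4
24 − 24 = 0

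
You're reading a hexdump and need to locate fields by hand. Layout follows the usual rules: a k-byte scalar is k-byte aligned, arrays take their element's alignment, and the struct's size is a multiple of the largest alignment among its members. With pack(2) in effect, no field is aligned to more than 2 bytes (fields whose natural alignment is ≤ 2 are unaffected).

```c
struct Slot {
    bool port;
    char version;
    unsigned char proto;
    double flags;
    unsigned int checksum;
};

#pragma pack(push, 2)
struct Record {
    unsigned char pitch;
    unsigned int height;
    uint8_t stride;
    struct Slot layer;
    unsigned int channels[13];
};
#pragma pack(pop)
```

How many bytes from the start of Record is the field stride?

6

Slot: port at 0 (size 1, align 1) → ends 1; version at 1 (size 1, align 1) → ends 2; proto at 2 (size 1, align 1) → ends 3; pad 5 to align 8 for flags; flags at 8 (size 8, align 8) → ends 16; checksum at 16 (size 4, align 4) → ends 20; tail pad 4 to reach multiple of 8; total 24 bytes, alignment 8
pitch at 0 (size 1, align 1) → ends 1
pad 1 to align 2 for height
height at 2 (size 4, align 2) → ends 6
stride at 6 (size 1, align 1) → ends 7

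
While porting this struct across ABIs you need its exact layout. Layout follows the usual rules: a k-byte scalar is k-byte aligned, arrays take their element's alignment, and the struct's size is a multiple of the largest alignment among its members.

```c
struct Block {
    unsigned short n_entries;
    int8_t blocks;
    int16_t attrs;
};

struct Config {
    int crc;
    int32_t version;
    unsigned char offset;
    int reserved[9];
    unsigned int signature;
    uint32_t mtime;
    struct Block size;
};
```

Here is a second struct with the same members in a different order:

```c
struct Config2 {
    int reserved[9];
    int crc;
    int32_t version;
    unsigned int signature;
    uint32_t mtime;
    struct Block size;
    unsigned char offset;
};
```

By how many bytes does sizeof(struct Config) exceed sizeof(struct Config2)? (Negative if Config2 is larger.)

Block: n_entries at 0 (size 2, align 2) → ends 2; blocks at 2 (size 1, align 1) → ends 3; pad 1 to align 2 for attrs; attrs at 4 (size 2, align 2) → ends 6; total 6 bytes, alignment 2
crc at 0 (size 4, align 4) → ends 4
version at 4 (size 4, align 4) → ends 8
offset at 8 (size 1, align 1) → ends 9
pad 3 to align 4 for reserved
reserved at 12 (size 36, align 4) → ends 48
signature at 48 (size 4, align 4) → ends 52
mtime at 52 (size 4, align 4) → ends 56
size at 56 (size 6, align 2) → ends 62
tail pad 2 to reach multiple of 4
total 64 bytes, alignment 4
— Config2 —
reserved at 0 (size 36, align 4) → ends 36
crc at 36 (size 4, align 4) → ends 40
version at 40 (size 4, align 4) → ends 44
signature at 44 (size 4, align 4) → ends 48
mtime at 48 (size 4, align 4) → ends 52
size at 52 (size 6, align 2) → ends 58
offset at 58 (size 1, align 1) → ends 59
tail pad 1 to reach multiple of 4
total 60 bytes, alignment 4
64 − 60 = 4

4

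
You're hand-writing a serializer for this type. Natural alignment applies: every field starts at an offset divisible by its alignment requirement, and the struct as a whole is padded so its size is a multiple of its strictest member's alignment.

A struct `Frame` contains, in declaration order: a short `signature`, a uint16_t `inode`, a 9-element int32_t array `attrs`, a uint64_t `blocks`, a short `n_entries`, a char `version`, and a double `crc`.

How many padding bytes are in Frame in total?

5

signature at 0 (size 2, align 2) → ends 2
inode at 2 (size 2, align 2) → ends 4
attrs at 4 (size 36, align 4) → ends 40
blocks at 40 (size 8, align 8) → ends 48
n_entries at 48 (size 2, align 2) → ends 50
version at 50 (size 1, align 1) → ends 51
pad 5 to align 8 for crc
crc at 56 (size 8, align 8) → ends 64
total 64 bytes, alignment 8
data bytes 59, size 64 → padding 5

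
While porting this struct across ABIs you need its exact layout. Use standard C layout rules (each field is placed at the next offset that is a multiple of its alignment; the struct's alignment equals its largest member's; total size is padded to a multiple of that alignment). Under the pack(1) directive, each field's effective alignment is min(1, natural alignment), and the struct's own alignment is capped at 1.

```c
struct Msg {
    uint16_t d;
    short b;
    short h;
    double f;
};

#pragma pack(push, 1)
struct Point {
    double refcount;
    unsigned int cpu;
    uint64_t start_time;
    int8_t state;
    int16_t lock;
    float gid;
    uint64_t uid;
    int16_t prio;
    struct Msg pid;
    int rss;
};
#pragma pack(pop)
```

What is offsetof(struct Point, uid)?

Msg: @0: d [2B, align 2] → 2; @2: b [2B, align 2] → 4; @4: h [2B, align 2] → 6; +2 pad (align 8); @8: f [8B, align 8] → 16; size 16, align 8
@0: refcount [8B, align 1] → 8
@8: cpu [4B, align 1] → 12
@12: start_time [8B, align 1] → 20
@20: state [1B, align 1] → 21
@21: lock [2B, align 1] → 23
@23: gid [4B, align 1] → 27
@27: uid [8B, align 1] → 35

27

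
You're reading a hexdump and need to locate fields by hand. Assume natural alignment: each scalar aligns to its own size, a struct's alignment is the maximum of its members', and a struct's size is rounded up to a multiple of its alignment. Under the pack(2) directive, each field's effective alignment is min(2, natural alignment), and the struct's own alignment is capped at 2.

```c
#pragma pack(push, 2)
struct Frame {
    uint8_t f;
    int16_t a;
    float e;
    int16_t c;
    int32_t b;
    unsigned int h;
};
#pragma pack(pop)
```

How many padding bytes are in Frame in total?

1

@0: f [1B, align 1] → 1
+1 pad (align 2)
@2: a [2B, align 2] → 4
@4: e [4B, align 2] → 8
@8: c [2B, align 2] → 10
@10: b [4B, align 2] → 14
@14: h [4B, align 2] → 18
size 18, align 2
data bytes 17, size 18 → padding 1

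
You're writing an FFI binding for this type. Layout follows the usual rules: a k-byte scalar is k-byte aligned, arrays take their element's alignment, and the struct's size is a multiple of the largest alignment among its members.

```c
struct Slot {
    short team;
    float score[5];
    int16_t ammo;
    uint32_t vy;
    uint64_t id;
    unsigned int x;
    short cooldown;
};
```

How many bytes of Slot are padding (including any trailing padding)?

6

@0: team [2B, align 2] → 2
+2 pad (align 4)
@4: score [20B, align 4] → 24
@24: ammo [2B, align 2] → 26
+2 pad (align 4)
@28: vy [4B, align 4] → 32
@32: id [8B, align 8] → 40
@40: x [4B, align 4] → 44
@44: cooldown [2B, align 2] → 46
+2 tail pad (align 8)
size 48, align 8
data bytes 42, size 48 → padding 6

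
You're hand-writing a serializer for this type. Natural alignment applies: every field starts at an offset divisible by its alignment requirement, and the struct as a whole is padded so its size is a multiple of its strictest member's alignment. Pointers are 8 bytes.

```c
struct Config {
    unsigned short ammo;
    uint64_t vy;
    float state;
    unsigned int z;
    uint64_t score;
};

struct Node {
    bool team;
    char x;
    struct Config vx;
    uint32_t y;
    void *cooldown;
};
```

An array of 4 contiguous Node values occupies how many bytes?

224

Config: @0: ammo [2B, align 2] → 2; +6 pad (align 8); @8: vy [8B, align 8] → 16; @16: state [4B, align 4] → 20; @20: z [4B, align 4] → 24; @24: score [8B, align 8] → 32; size 32, align 8
@0: team [1B, align 1] → 1
@1: x [1B, align 1] → 2
+6 pad (align 8)
@8: vx [32B, align 8] → 40
@40: y [4B, align 4] → 44
+4 pad (align 8)
@48: cooldown [8B, align 8] → 56
size 56, align 8
array of 4: 4 × 56 = 224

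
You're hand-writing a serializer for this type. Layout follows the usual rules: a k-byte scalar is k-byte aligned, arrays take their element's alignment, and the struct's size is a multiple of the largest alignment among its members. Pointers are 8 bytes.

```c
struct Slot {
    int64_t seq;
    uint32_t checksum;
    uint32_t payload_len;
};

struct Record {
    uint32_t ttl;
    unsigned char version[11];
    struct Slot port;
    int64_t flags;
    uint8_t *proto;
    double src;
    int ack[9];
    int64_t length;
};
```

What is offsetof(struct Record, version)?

4

Slot: 0..8  seq  (8B, 8-aligned); 8..12  checksum  (4B, 4-aligned); 12..16  payload_len  (4B, 4-aligned); sizeof = 16, alignof = 8
0..4  ttl  (4B, 4-aligned)
4..15  version  (11B, 1-aligned)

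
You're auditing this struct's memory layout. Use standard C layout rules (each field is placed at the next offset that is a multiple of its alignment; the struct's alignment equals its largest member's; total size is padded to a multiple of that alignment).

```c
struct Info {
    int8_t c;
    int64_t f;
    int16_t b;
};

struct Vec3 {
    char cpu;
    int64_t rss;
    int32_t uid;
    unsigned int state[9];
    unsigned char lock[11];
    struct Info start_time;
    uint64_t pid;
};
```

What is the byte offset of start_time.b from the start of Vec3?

88

Info: 0..1  c  (1B, 1-aligned); 1..8  -- padding (7B); 8..16  f  (8B, 8-aligned); 16..18  b  (2B, 2-aligned); 18..24  -- tail padding (6B); sizeof = 24, alignof = 8
0..1  cpu  (1B, 1-aligned)
1..8  -- padding (7B)
8..16  rss  (8B, 8-aligned)
16..20  uid  (4B, 4-aligned)
20..56  state  (36B, 4-aligned)
56..67  lock  (11B, 1-aligned)
67..72  -- padding (5B)
72..96  start_time  (24B, 8-aligned)
within Info: b at 16
72 + 16 = 88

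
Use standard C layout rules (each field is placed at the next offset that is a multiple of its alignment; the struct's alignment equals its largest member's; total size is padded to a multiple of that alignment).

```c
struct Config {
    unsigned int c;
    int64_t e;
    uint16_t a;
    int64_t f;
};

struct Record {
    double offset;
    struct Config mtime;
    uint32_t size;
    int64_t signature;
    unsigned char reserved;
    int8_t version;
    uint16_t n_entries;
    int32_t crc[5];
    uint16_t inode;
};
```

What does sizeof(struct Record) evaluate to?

Config: c at 0 (size 4, align 4) → ends 4; pad 4 to align 8 for e; e at 8 (size 8, align 8) → ends 16; a at 16 (size 2, align 2) → ends 18; pad 6 to align 8 for f; f at 24 (size 8, align 8) → ends 32; total 32 bytes, alignment 8
offset at 0 (size 8, align 8) → ends 8
mtime at 8 (size 32, align 8) → ends 40
size at 40 (size 4, align 4) → ends 44
pad 4 to align 8 for signature
signature at 48 (size 8, align 8) → ends 56
reserved at 56 (size 1, align 1) → ends 57
version at 57 (size 1, align 1) → ends 58
n_entries at 58 (size 2, align 2) → ends 60
crc at 60 (size 20, align 4) → ends 80
inode at 80 (size 2, align 2) → ends 82
tail pad 6 to reach multiple of 8
total 88 bytes, alignment 8

88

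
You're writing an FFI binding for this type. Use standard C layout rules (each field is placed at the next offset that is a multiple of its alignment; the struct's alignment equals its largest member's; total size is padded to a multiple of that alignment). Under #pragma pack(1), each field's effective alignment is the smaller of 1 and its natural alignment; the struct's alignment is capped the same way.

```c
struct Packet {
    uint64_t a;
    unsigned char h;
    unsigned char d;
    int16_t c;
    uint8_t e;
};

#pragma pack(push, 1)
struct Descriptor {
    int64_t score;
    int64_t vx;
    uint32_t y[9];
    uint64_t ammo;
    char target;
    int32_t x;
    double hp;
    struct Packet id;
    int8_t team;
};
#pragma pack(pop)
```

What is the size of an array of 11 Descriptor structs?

Packet: @0: a [8B, align 8] → 8; @8: h [1B, align 1] → 9; @9: d [1B, align 1] → 10; @10: c [2B, align 2] → 12; @12: e [1B, align 1] → 13; +3 tail pad (align 8); size 16, align 8
@0: score [8B, align 1] → 8
@8: vx [8B, align 1] → 16
@16: y [36B, align 1] → 52
@52: ammo [8B, align 1] → 60
@60: target [1B, align 1] → 61
@61: x [4B, align 1] → 65
@65: hp [8B, align 1] → 73
@73: id [16B, align 1] → 89
@89: team [1B, align 1] → 90
size 90, align 1
array of 11: 11 × 90 = 990

990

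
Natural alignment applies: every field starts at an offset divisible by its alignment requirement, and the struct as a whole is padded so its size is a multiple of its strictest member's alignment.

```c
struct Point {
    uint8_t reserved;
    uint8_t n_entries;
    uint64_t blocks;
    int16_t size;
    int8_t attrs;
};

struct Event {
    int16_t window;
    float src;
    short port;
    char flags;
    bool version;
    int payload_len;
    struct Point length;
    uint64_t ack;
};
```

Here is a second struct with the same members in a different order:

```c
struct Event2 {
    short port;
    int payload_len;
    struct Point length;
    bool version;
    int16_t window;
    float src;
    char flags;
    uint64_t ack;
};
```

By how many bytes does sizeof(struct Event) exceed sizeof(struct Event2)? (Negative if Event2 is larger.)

-8

Point: reserved at 0 (size 1, align 1) → ends 1; n_entries at 1 (size 1, align 1) → ends 2; pad 6 to align 8 for blocks; blocks at 8 (size 8, align 8) → ends 16; size at 16 (size 2, align 2) → ends 18; attrs at 18 (size 1, align 1) → ends 19; tail pad 5 to reach multiple of 8; total 24 bytes, alignment 8
window at 0 (size 2, align 2) → ends 2
pad 2 to align 4 for src
src at 4 (size 4, align 4) → ends 8
port at 8 (size 2, align 2) → ends 10
flags at 10 (size 1, align 1) → ends 11
version at 11 (size 1, align 1) → ends 12
payload_len at 12 (size 4, align 4) → ends 16
length at 16 (size 24, align 8) → ends 40
ack at 40 (size 8, align 8) → ends 48
total 48 bytes, alignment 8
— Event2 —
port at 0 (size 2, align 2) → ends 2
pad 2 to align 4 for payload_len
payload_len at 4 (size 4, align 4) → ends 8
length at 8 (size 24, align 8) → ends 32
version at 32 (size 1, align 1) → ends 33
pad 1 to align 2 for window
window at 34 (size 2, align 2) → ends 36
src at 36 (size 4, align 4) → ends 40
flags at 40 (size 1, align 1) → ends 41
pad 7 to align 8 for ack
ack at 48 (size 8, align 8) → ends 56
total 56 bytes, alignment 8
48 − 56 = -8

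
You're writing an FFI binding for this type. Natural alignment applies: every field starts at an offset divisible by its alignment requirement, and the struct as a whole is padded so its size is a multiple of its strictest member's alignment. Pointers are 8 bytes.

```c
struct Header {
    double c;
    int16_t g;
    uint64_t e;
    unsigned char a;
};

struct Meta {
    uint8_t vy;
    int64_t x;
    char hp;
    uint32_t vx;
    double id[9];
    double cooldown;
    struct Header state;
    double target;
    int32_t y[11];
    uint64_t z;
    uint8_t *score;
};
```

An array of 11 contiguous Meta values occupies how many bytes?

2288

Header: 0..8  c  (8B, 8-aligned); 8..10  g  (2B, 2-aligned); 10..16  -- padding (6B); 16..24  e  (8B, 8-aligned); 24..25  a  (1B, 1-aligned); 25..32  -- tail padding (7B); sizeof = 32, alignof = 8
0..1  vy  (1B, 1-aligned)
1..8  -- padding (7B)
8..16  x  (8B, 8-aligned)
16..17  hp  (1B, 1-aligned)
17..20  -- padding (3B)
20..24  vx  (4B, 4-aligned)
24..96  id  (72B, 8-aligned)
96..104  cooldown  (8B, 8-aligned)
104..136  state  (32B, 8-aligned)
136..144  target  (8B, 8-aligned)
144..188  y  (44B, 4-aligned)
188..192  -- padding (4B)
192..200  z  (8B, 8-aligned)
200..208  score  (8B, 8-aligned)
sizeof = 208, alignof = 8
array of 11: 11 × 208 = 2288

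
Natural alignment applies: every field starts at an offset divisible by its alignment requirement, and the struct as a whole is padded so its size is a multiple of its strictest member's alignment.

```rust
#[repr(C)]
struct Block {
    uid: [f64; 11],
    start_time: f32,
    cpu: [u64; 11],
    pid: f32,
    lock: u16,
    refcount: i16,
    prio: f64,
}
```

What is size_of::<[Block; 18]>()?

3600

uid at 0 (size 88, align 8) → ends 88
start_time at 88 (size 4, align 4) → ends 92
pad 4 to align 8 for cpu
cpu at 96 (size 88, align 8) → ends 184
pid at 184 (size 4, align 4) → ends 188
lock at 188 (size 2, align 2) → ends 190
refcount at 190 (size 2, align 2) → ends 192
prio at 192 (size 8, align 8) → ends 200
total 200 bytes, alignment 8
array of 18: 18 × 200 = 3600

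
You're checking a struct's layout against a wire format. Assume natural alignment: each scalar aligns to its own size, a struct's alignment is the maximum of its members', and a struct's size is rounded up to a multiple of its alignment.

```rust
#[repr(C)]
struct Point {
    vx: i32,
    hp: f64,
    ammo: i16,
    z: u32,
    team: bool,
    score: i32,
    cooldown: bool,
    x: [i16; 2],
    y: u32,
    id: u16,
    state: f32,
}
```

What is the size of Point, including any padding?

56 bytes

@0: vx [4B, align 4] → 4
+4 pad (align 8)
@8: hp [8B, align 8] → 16
@16: ammo [2B, align 2] → 18
+2 pad (align 4)
@20: z [4B, align 4] → 24
@24: team [1B, align 1] → 25
+3 pad (align 4)
@28: score [4B, align 4] → 32
@32: cooldown [1B, align 1] → 33
+1 pad (align 2)
@34: x [4B, align 2] → 38
+2 pad (align 4)
@40: y [4B, align 4] → 44
@44: id [2B, align 2] → 46
+2 pad (align 4)
@48: state [4B, align 4] → 52
+4 tail pad (align 8)
size 56, align 8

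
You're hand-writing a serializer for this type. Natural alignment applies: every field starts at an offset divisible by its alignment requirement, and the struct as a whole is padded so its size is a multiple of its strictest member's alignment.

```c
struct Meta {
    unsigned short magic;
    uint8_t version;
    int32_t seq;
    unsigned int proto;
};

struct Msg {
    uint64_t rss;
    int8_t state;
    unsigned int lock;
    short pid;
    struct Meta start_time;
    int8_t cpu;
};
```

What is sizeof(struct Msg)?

40 bytes

Meta: magic at 0 (size 2, align 2) → ends 2; version at 2 (size 1, align 1) → ends 3; pad 1 to align 4 for seq; seq at 4 (size 4, align 4) → ends 8; proto at 8 (size 4, align 4) → ends 12; total 12 bytes, alignment 4
rss at 0 (size 8, align 8) → ends 8
state at 8 (size 1, align 1) → ends 9
pad 3 to align 4 for lock
lock at 12 (size 4, align 4) → ends 16
pid at 16 (size 2, align 2) → ends 18
pad 2 to align 4 for start_time
start_time at 20 (size 12, align 4) → ends 32
cpu at 32 (size 1, align 1) → ends 33
tail pad 7 to reach multiple of 8
total 40 bytes, alignment 8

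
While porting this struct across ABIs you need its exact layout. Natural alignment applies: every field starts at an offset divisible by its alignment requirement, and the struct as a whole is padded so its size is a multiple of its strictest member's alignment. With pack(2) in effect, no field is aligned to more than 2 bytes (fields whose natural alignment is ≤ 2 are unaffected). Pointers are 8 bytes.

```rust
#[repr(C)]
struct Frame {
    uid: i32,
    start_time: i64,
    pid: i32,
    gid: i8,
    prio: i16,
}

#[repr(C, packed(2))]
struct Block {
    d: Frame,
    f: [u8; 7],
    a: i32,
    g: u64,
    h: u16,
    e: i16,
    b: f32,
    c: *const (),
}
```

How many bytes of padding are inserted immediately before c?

Frame: uid at 0 (size 4, align 4) → ends 4; pad 4 to align 8 for start_time; start_time at 8 (size 8, align 8) → ends 16; pid at 16 (size 4, align 4) → ends 20; gid at 20 (size 1, align 1) → ends 21; pad 1 to align 2 for prio; prio at 22 (size 2, align 2) → ends 24; total 24 bytes, alignment 8
d at 0 (size 24, align 2) → ends 24
f at 24 (size 7, align 1) → ends 31
pad 1 to align 2 for a
a at 32 (size 4, align 2) → ends 36
g at 36 (size 8, align 2) → ends 44
h at 44 (size 2, align 2) → ends 46
e at 46 (size 2, align 2) → ends 48
b at 48 (size 4, align 2) → ends 52
c at 52 (size 8, align 2) → ends 60

0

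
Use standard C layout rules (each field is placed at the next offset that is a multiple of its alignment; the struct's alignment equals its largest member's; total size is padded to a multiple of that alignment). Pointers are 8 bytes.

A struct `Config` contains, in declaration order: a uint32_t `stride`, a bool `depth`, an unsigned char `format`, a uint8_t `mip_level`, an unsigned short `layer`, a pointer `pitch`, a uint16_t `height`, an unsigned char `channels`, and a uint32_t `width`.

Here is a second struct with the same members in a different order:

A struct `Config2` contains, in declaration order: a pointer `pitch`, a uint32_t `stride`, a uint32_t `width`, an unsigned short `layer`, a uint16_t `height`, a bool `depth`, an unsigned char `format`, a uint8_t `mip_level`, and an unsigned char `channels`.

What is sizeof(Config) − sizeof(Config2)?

stride at 0 (size 4, align 4) → ends 4
depth at 4 (size 1, align 1) → ends 5
format at 5 (size 1, align 1) → ends 6
mip_level at 6 (size 1, align 1) → ends 7
pad 1 to align 2 for layer
layer at 8 (size 2, align 2) → ends 10
pad 6 to align 8 for pitch
pitch at 16 (size 8, align 8) → ends 24
height at 24 (size 2, align 2) → ends 26
channels at 26 (size 1, align 1) → ends 27
pad 1 to align 4 for width
width at 28 (size 4, align 4) → ends 32
total 32 bytes, alignment 8
— Config2 —
pitch at 0 (size 8, align 8) → ends 8
stride at 8 (size 4, align 4) → ends 12
width at 12 (size 4, align 4) → ends 16
layer at 16 (size 2, align 2) → ends 18
height at 18 (size 2, align 2) → ends 20
depth at 20 (size 1, align 1) → ends 21
format at 21 (size 1, align 1) → ends 22
mip_level at 22 (size 1, align 1) → ends 23
channels at 23 (size 1, align 1) → ends 24
total 24 bytes, alignment 8
32 − 24 = 8

8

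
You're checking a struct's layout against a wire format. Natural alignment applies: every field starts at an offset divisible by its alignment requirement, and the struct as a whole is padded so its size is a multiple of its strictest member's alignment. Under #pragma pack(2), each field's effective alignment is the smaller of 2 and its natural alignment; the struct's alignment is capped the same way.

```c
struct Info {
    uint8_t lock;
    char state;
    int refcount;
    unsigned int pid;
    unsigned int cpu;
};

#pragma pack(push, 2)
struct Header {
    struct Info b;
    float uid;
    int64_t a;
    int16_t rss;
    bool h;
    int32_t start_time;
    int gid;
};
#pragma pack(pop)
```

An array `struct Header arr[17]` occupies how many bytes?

680

Info: @0: lock [1B, align 1] → 1; @1: state [1B, align 1] → 2; +2 pad (align 4); @4: refcount [4B, align 4] → 8; @8: pid [4B, align 4] → 12; @12: cpu [4B, align 4] → 16; size 16, align 4
@0: b [16B, align 2] → 16
@16: uid [4B, align 2] → 20
@20: a [8B, align 2] → 28
@28: rss [2B, align 2] → 30
@30: h [1B, align 1] → 31
+1 pad (align 2)
@32: start_time [4B, align 2] → 36
@36: gid [4B, align 2] → 40
size 40, align 2
array of 17: 17 × 40 = 680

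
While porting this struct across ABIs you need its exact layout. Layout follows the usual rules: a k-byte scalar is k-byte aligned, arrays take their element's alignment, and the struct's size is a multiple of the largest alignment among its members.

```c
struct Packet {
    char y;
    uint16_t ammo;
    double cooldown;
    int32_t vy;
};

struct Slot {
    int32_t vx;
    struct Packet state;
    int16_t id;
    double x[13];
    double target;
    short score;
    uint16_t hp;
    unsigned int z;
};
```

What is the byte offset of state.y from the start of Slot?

Packet: 0..1  y  (1B, 1-aligned); 1..2  -- padding (1B); 2..4  ammo  (2B, 2-aligned); 4..8  -- padding (4B); 8..16  cooldown  (8B, 8-aligned); 16..20  vy  (4B, 4-aligned); 20..24  -- tail padding (4B); sizeof = 24, alignof = 8
0..4  vx  (4B, 4-aligned)
4..8  -- padding (4B)
8..32  state  (24B, 8-aligned)
within Packet: y at 0
8 + 0 = 8

8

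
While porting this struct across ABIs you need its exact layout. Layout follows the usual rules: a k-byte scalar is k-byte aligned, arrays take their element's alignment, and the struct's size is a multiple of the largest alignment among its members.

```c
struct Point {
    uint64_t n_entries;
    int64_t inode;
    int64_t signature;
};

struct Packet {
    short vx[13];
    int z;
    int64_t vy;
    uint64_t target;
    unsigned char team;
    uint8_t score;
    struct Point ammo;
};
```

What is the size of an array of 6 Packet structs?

480

Point: @0: n_entries [8B, align 8] → 8; @8: inode [8B, align 8] → 16; @16: signature [8B, align 8] → 24; size 24, align 8
@0: vx [26B, align 2] → 26
+2 pad (align 4)
@28: z [4B, align 4] → 32
@32: vy [8B, align 8] → 40
@40: target [8B, align 8] → 48
@48: team [1B, align 1] → 49
@49: score [1B, align 1] → 50
+6 pad (align 8)
@56: ammo [24B, align 8] → 80
size 80, align 8
array of 6: 6 × 80 = 480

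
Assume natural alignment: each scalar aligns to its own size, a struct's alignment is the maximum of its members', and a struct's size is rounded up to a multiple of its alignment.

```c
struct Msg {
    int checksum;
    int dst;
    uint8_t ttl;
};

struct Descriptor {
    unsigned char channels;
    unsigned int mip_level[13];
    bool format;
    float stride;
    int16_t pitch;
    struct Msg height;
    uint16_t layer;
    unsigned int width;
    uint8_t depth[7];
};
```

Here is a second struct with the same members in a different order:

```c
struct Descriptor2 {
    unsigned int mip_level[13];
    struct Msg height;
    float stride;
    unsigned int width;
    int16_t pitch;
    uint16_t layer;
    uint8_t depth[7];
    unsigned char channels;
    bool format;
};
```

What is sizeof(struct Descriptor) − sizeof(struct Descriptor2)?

Msg: @0: checksum [4B, align 4] → 4; @4: dst [4B, align 4] → 8; @8: ttl [1B, align 1] → 9; +3 tail pad (align 4); size 12, align 4
@0: channels [1B, align 1] → 1
+3 pad (align 4)
@4: mip_level [52B, align 4] → 56
@56: format [1B, align 1] → 57
+3 pad (align 4)
@60: stride [4B, align 4] → 64
@64: pitch [2B, align 2] → 66
+2 pad (align 4)
@68: height [12B, align 4] → 80
@80: layer [2B, align 2] → 82
+2 pad (align 4)
@84: width [4B, align 4] → 88
@88: depth [7B, align 1] → 95
+1 tail pad (align 4)
size 96, align 4
— Descriptor2 —
@0: mip_level [52B, align 4] → 52
@52: height [12B, align 4] → 64
@64: stride [4B, align 4] → 68
@68: width [4B, align 4] → 72
@72: pitch [2B, align 2] → 74
@74: layer [2B, align 2] → 76
@76: depth [7B, align 1] → 83
@83: channels [1B, align 1] → 84
@84: format [1B, align 1] → 85
+3 tail pad (align 4)
size 88, align 4
96 − 88 = 8

8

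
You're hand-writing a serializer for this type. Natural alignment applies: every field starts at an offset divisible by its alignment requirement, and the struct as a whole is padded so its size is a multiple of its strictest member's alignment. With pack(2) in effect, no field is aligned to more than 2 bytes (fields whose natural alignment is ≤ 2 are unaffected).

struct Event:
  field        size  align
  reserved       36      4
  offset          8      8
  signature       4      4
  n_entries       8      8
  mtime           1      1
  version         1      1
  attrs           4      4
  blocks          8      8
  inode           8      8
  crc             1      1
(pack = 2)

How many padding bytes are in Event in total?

@0: reserved [36B, align 2] → 36
@36: offset [8B, align 2] → 44
@44: signature [4B, align 2] → 48
@48: n_entries [8B, align 2] → 56
@56: mtime [1B, align 1] → 57
@57: version [1B, align 1] → 58
@58: attrs [4B, align 2] → 62
@62: blocks [8B, align 2] → 70
@70: inode [8B, align 2] → 78
@78: crc [1B, align 1] → 79
+1 tail pad (align 2)
size 80, align 2
data bytes 79, size 80 → padding 1

1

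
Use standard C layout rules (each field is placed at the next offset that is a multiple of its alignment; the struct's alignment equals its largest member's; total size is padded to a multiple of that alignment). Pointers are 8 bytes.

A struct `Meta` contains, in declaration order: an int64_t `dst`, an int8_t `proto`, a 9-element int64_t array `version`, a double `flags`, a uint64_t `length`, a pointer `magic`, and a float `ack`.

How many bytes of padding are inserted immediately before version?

dst at 0 (size 8, align 8) → ends 8
proto at 8 (size 1, align 1) → ends 9
pad 7 to align 8 for version
version at 16 (size 72, align 8) → ends 88

7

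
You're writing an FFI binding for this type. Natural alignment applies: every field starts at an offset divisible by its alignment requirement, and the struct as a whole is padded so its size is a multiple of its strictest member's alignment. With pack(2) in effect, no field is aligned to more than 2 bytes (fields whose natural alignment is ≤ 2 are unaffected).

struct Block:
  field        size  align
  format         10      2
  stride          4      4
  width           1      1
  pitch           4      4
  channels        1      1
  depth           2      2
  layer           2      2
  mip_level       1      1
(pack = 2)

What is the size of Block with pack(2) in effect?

@0: format [10B, align 2] → 10
@10: stride [4B, align 2] → 14
@14: width [1B, align 1] → 15
+1 pad (align 2)
@16: pitch [4B, align 2] → 20
@20: channels [1B, align 1] → 21
+1 pad (align 2)
@22: depth [2B, align 2] → 24
@24: layer [2B, align 2] → 26
@26: mip_level [1B, align 1] → 27
+1 tail pad (align 2)
size 28, align 2

28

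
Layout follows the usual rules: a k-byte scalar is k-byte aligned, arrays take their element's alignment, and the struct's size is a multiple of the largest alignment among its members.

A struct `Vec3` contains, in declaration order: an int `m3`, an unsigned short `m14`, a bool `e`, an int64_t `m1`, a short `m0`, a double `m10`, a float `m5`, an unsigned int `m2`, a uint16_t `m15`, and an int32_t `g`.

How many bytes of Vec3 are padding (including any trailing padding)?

@0: m3 [4B, align 4] → 4
@4: m14 [2B, align 2] → 6
@6: e [1B, align 1] → 7
+1 pad (align 8)
@8: m1 [8B, align 8] → 16
@16: m0 [2B, align 2] → 18
+6 pad (align 8)
@24: m10 [8B, align 8] → 32
@32: m5 [4B, align 4] → 36
@36: m2 [4B, align 4] → 40
@40: m15 [2B, align 2] → 42
+2 pad (align 4)
@44: g [4B, align 4] → 48
size 48, align 8
data bytes 39, size 48 → padding 9

9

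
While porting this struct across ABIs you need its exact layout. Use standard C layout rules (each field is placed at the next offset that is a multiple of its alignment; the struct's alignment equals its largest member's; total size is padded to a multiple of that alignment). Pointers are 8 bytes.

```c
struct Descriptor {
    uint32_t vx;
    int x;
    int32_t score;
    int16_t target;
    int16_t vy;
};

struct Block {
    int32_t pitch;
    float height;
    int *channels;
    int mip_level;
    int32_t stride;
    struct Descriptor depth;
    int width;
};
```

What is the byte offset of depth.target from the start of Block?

36

Descriptor: @0: vx [4B, align 4] → 4; @4: x [4B, align 4] → 8; @8: score [4B, align 4] → 12; @12: target [2B, align 2] → 14; @14: vy [2B, align 2] → 16; size 16, align 4
@0: pitch [4B, align 4] → 4
@4: height [4B, align 4] → 8
@8: channels [8B, align 8] → 16
@16: mip_level [4B, align 4] → 20
@20: stride [4B, align 4] → 24
@24: depth [16B, align 4] → 40
within Descriptor: target at 12
24 + 12 = 36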